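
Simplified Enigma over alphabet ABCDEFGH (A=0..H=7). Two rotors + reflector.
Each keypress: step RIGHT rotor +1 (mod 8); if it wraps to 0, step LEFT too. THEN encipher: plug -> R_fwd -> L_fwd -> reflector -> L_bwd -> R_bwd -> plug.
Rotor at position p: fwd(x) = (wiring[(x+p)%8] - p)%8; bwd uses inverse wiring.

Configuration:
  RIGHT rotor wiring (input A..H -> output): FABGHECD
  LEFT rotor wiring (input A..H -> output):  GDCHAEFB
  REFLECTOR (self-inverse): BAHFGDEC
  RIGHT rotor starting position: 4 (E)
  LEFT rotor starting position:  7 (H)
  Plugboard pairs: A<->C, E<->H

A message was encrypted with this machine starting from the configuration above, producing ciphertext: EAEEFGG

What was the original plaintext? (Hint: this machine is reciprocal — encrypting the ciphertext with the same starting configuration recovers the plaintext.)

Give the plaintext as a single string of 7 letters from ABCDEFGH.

Char 1 ('E'): step: R->5, L=7; E->plug->H->R->C->L->E->refl->G->L'->H->R'->A->plug->C
Char 2 ('A'): step: R->6, L=7; A->plug->C->R->H->L->G->refl->E->L'->C->R'->D->plug->D
Char 3 ('E'): step: R->7, L=7; E->plug->H->R->D->L->D->refl->F->L'->G->R'->B->plug->B
Char 4 ('E'): step: R->0, L->0 (L advanced); E->plug->H->R->D->L->H->refl->C->L'->C->R'->G->plug->G
Char 5 ('F'): step: R->1, L=0; F->plug->F->R->B->L->D->refl->F->L'->G->R'->D->plug->D
Char 6 ('G'): step: R->2, L=0; G->plug->G->R->D->L->H->refl->C->L'->C->R'->D->plug->D
Char 7 ('G'): step: R->3, L=0; G->plug->G->R->F->L->E->refl->G->L'->A->R'->E->plug->H

Answer: CDBGDDH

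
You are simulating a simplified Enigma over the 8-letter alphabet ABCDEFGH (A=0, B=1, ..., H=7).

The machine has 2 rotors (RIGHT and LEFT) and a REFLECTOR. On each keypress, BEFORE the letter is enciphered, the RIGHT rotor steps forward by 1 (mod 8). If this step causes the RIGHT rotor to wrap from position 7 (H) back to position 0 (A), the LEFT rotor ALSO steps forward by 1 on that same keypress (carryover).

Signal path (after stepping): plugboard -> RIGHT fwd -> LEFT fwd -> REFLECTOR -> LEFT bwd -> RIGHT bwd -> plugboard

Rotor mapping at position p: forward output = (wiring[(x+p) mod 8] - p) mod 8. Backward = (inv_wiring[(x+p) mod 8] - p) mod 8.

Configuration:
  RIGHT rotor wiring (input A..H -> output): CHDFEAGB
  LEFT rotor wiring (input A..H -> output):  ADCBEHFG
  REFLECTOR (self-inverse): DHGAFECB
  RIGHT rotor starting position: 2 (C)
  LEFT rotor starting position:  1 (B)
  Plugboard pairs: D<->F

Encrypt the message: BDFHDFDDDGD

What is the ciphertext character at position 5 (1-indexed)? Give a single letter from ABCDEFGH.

Char 1 ('B'): step: R->3, L=1; B->plug->B->R->B->L->B->refl->H->L'->H->R'->F->plug->D
Char 2 ('D'): step: R->4, L=1; D->plug->F->R->D->L->D->refl->A->L'->C->R'->C->plug->C
Char 3 ('F'): step: R->5, L=1; F->plug->D->R->F->L->E->refl->F->L'->G->R'->F->plug->D
Char 4 ('H'): step: R->6, L=1; H->plug->H->R->C->L->A->refl->D->L'->D->R'->B->plug->B
Char 5 ('D'): step: R->7, L=1; D->plug->F->R->F->L->E->refl->F->L'->G->R'->E->plug->E

E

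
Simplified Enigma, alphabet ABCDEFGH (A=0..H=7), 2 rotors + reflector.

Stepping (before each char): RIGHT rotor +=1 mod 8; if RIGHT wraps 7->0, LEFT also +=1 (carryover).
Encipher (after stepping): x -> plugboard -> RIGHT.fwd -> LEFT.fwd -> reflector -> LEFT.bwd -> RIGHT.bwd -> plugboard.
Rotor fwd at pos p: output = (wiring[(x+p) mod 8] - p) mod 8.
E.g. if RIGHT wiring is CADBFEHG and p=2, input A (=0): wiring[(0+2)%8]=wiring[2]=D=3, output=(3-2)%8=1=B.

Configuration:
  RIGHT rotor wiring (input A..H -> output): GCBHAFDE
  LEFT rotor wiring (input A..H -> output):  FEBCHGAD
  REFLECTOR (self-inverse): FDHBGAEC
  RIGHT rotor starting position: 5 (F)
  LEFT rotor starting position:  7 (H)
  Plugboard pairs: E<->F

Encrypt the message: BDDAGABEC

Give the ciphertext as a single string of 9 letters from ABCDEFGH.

Answer: FABHDEGHB

Derivation:
Char 1 ('B'): step: R->6, L=7; B->plug->B->R->G->L->H->refl->C->L'->D->R'->E->plug->F
Char 2 ('D'): step: R->7, L=7; D->plug->D->R->C->L->F->refl->A->L'->F->R'->A->plug->A
Char 3 ('D'): step: R->0, L->0 (L advanced); D->plug->D->R->H->L->D->refl->B->L'->C->R'->B->plug->B
Char 4 ('A'): step: R->1, L=0; A->plug->A->R->B->L->E->refl->G->L'->F->R'->H->plug->H
Char 5 ('G'): step: R->2, L=0; G->plug->G->R->E->L->H->refl->C->L'->D->R'->D->plug->D
Char 6 ('A'): step: R->3, L=0; A->plug->A->R->E->L->H->refl->C->L'->D->R'->F->plug->E
Char 7 ('B'): step: R->4, L=0; B->plug->B->R->B->L->E->refl->G->L'->F->R'->G->plug->G
Char 8 ('E'): step: R->5, L=0; E->plug->F->R->E->L->H->refl->C->L'->D->R'->H->plug->H
Char 9 ('C'): step: R->6, L=0; C->plug->C->R->A->L->F->refl->A->L'->G->R'->B->plug->B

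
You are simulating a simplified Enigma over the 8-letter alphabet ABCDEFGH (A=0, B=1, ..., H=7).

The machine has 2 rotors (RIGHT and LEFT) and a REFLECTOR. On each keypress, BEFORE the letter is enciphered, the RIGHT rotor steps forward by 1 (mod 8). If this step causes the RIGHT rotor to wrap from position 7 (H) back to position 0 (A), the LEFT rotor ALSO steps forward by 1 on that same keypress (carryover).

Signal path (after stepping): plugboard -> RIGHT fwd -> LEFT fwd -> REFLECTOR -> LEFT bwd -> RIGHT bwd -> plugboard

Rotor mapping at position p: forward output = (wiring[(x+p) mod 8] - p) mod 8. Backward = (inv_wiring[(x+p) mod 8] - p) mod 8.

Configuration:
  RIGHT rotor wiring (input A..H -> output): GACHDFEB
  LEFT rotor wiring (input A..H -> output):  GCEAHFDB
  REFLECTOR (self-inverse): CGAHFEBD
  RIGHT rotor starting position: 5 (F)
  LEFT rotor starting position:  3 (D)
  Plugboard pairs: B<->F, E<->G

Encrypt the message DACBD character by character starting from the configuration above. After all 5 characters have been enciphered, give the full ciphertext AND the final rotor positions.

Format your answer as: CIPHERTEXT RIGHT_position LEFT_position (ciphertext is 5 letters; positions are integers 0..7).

Answer: FDFAB 2 4

Derivation:
Char 1 ('D'): step: R->6, L=3; D->plug->D->R->C->L->C->refl->A->L'->D->R'->B->plug->F
Char 2 ('A'): step: R->7, L=3; A->plug->A->R->C->L->C->refl->A->L'->D->R'->D->plug->D
Char 3 ('C'): step: R->0, L->4 (L advanced); C->plug->C->R->C->L->H->refl->D->L'->A->R'->B->plug->F
Char 4 ('B'): step: R->1, L=4; B->plug->F->R->D->L->F->refl->E->L'->H->R'->A->plug->A
Char 5 ('D'): step: R->2, L=4; D->plug->D->R->D->L->F->refl->E->L'->H->R'->F->plug->B
Final: ciphertext=FDFAB, RIGHT=2, LEFT=4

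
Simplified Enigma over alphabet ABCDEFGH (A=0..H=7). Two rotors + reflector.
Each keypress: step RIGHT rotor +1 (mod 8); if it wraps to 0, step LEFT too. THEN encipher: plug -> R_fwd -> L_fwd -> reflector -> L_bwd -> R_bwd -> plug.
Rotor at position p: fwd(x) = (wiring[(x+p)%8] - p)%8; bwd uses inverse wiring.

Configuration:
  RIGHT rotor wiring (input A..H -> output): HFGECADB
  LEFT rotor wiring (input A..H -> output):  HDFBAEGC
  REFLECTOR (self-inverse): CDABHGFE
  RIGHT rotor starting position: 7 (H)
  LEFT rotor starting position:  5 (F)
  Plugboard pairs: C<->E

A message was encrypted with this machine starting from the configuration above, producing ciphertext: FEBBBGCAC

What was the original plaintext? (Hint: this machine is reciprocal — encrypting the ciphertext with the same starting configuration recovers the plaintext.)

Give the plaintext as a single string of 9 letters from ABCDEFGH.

Char 1 ('F'): step: R->0, L->6 (L advanced); F->plug->F->R->A->L->A->refl->C->L'->G->R'->C->plug->E
Char 2 ('E'): step: R->1, L=6; E->plug->C->R->D->L->F->refl->G->L'->H->R'->E->plug->C
Char 3 ('B'): step: R->2, L=6; B->plug->B->R->C->L->B->refl->D->L'->F->R'->G->plug->G
Char 4 ('B'): step: R->3, L=6; B->plug->B->R->H->L->G->refl->F->L'->D->R'->H->plug->H
Char 5 ('B'): step: R->4, L=6; B->plug->B->R->E->L->H->refl->E->L'->B->R'->F->plug->F
Char 6 ('G'): step: R->5, L=6; G->plug->G->R->H->L->G->refl->F->L'->D->R'->A->plug->A
Char 7 ('C'): step: R->6, L=6; C->plug->E->R->A->L->A->refl->C->L'->G->R'->F->plug->F
Char 8 ('A'): step: R->7, L=6; A->plug->A->R->C->L->B->refl->D->L'->F->R'->E->plug->C
Char 9 ('C'): step: R->0, L->7 (L advanced); C->plug->E->R->C->L->E->refl->H->L'->H->R'->A->plug->A

Answer: ECGHFAFCA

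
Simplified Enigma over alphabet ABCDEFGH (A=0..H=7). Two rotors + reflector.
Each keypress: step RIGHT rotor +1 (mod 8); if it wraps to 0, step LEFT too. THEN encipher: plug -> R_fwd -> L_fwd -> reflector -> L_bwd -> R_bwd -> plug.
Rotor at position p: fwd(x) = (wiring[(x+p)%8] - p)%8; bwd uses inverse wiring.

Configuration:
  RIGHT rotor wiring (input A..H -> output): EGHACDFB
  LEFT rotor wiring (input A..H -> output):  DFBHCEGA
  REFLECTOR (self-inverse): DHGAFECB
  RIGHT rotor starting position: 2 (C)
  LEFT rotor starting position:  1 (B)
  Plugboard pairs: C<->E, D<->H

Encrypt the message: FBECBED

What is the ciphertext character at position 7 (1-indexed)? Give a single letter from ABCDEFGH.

Char 1 ('F'): step: R->3, L=1; F->plug->F->R->B->L->A->refl->D->L'->E->R'->H->plug->D
Char 2 ('B'): step: R->4, L=1; B->plug->B->R->H->L->C->refl->G->L'->C->R'->F->plug->F
Char 3 ('E'): step: R->5, L=1; E->plug->C->R->E->L->D->refl->A->L'->B->R'->E->plug->C
Char 4 ('C'): step: R->6, L=1; C->plug->E->R->B->L->A->refl->D->L'->E->R'->G->plug->G
Char 5 ('B'): step: R->7, L=1; B->plug->B->R->F->L->F->refl->E->L'->A->R'->D->plug->H
Char 6 ('E'): step: R->0, L->2 (L advanced); E->plug->C->R->H->L->D->refl->A->L'->C->R'->E->plug->C
Char 7 ('D'): step: R->1, L=2; D->plug->H->R->D->L->C->refl->G->L'->F->R'->A->plug->A

A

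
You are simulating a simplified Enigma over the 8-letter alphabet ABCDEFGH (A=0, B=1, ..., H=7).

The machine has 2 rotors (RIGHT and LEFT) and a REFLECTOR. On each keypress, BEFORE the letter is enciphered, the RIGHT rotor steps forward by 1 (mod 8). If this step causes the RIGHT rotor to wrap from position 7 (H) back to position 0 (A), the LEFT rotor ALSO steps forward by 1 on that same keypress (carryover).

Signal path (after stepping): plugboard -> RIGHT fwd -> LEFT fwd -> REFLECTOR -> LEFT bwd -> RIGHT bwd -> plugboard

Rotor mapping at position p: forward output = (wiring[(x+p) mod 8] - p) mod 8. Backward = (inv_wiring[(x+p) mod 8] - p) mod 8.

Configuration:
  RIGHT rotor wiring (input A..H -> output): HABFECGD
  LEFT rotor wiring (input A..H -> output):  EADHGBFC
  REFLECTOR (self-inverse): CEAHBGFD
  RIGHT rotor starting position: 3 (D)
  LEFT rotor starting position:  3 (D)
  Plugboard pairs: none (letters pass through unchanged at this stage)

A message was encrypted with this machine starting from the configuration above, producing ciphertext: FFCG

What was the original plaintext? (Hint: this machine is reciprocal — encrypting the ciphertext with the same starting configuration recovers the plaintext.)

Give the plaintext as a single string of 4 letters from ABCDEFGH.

Char 1 ('F'): step: R->4, L=3; F->plug->F->R->E->L->H->refl->D->L'->B->R'->H->plug->H
Char 2 ('F'): step: R->5, L=3; F->plug->F->R->E->L->H->refl->D->L'->B->R'->B->plug->B
Char 3 ('C'): step: R->6, L=3; C->plug->C->R->B->L->D->refl->H->L'->E->R'->H->plug->H
Char 4 ('G'): step: R->7, L=3; G->plug->G->R->D->L->C->refl->A->L'->H->R'->H->plug->H

Answer: HBHH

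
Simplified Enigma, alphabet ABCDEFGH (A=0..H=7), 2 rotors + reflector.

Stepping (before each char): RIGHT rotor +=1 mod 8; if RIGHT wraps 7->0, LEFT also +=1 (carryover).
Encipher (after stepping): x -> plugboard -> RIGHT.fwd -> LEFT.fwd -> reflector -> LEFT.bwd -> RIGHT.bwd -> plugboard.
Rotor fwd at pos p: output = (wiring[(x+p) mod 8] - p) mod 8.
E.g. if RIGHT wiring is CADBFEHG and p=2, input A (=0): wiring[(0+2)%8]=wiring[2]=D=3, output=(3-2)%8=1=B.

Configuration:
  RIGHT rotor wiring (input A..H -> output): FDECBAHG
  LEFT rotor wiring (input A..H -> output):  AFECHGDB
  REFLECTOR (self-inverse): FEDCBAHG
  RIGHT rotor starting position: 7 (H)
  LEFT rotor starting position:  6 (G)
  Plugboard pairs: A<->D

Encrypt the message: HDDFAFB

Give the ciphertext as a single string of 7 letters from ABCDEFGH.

Char 1 ('H'): step: R->0, L->7 (L advanced); H->plug->H->R->G->L->H->refl->G->L'->C->R'->D->plug->A
Char 2 ('D'): step: R->1, L=7; D->plug->A->R->C->L->G->refl->H->L'->G->R'->F->plug->F
Char 3 ('D'): step: R->2, L=7; D->plug->A->R->C->L->G->refl->H->L'->G->R'->D->plug->A
Char 4 ('F'): step: R->3, L=7; F->plug->F->R->C->L->G->refl->H->L'->G->R'->B->plug->B
Char 5 ('A'): step: R->4, L=7; A->plug->D->R->C->L->G->refl->H->L'->G->R'->H->plug->H
Char 6 ('F'): step: R->5, L=7; F->plug->F->R->H->L->E->refl->B->L'->B->R'->C->plug->C
Char 7 ('B'): step: R->6, L=7; B->plug->B->R->A->L->C->refl->D->L'->E->R'->F->plug->F

Answer: AFABHCF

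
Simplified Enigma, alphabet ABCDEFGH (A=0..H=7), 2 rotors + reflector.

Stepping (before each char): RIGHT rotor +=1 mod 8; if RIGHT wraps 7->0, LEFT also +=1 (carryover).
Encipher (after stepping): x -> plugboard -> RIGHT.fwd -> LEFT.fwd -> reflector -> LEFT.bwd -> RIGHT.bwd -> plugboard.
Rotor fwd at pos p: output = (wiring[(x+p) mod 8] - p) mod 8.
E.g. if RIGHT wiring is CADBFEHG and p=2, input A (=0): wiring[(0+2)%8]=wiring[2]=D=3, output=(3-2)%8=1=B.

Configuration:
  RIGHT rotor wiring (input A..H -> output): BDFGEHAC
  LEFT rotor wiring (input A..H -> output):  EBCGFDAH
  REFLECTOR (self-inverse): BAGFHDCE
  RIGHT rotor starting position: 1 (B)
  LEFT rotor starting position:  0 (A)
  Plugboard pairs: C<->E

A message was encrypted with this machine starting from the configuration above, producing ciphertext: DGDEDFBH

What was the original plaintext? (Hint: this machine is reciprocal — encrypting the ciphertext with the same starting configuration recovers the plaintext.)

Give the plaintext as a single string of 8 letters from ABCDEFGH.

Char 1 ('D'): step: R->2, L=0; D->plug->D->R->F->L->D->refl->F->L'->E->R'->B->plug->B
Char 2 ('G'): step: R->3, L=0; G->plug->G->R->A->L->E->refl->H->L'->H->R'->E->plug->C
Char 3 ('D'): step: R->4, L=0; D->plug->D->R->G->L->A->refl->B->L'->B->R'->G->plug->G
Char 4 ('E'): step: R->5, L=0; E->plug->C->R->F->L->D->refl->F->L'->E->R'->D->plug->D
Char 5 ('D'): step: R->6, L=0; D->plug->D->R->F->L->D->refl->F->L'->E->R'->B->plug->B
Char 6 ('F'): step: R->7, L=0; F->plug->F->R->F->L->D->refl->F->L'->E->R'->C->plug->E
Char 7 ('B'): step: R->0, L->1 (L advanced); B->plug->B->R->D->L->E->refl->H->L'->F->R'->C->plug->E
Char 8 ('H'): step: R->1, L=1; H->plug->H->R->A->L->A->refl->B->L'->B->R'->G->plug->G

Answer: BCGDBEEG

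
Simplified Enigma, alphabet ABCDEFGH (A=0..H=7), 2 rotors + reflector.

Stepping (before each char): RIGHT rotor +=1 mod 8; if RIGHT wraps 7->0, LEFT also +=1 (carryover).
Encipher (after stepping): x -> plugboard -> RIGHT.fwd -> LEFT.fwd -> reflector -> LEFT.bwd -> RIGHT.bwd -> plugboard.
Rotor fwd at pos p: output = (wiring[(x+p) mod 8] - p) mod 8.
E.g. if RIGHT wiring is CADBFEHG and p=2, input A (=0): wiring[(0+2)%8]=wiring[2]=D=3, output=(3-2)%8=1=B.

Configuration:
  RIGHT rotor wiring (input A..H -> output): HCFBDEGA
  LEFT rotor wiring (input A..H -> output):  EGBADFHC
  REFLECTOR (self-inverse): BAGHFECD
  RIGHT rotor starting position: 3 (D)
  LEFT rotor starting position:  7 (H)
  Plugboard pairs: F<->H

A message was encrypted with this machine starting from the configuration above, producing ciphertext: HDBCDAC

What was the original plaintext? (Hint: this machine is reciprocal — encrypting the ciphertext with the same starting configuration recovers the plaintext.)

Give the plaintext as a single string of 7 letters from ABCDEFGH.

Char 1 ('H'): step: R->4, L=7; H->plug->F->R->G->L->G->refl->C->L'->D->R'->E->plug->E
Char 2 ('D'): step: R->5, L=7; D->plug->D->R->C->L->H->refl->D->L'->A->R'->F->plug->H
Char 3 ('B'): step: R->6, L=7; B->plug->B->R->C->L->H->refl->D->L'->A->R'->A->plug->A
Char 4 ('C'): step: R->7, L=7; C->plug->C->R->D->L->C->refl->G->L'->G->R'->D->plug->D
Char 5 ('D'): step: R->0, L->0 (L advanced); D->plug->D->R->B->L->G->refl->C->L'->H->R'->A->plug->A
Char 6 ('A'): step: R->1, L=0; A->plug->A->R->B->L->G->refl->C->L'->H->R'->G->plug->G
Char 7 ('C'): step: R->2, L=0; C->plug->C->R->B->L->G->refl->C->L'->H->R'->B->plug->B

Answer: EHADAGB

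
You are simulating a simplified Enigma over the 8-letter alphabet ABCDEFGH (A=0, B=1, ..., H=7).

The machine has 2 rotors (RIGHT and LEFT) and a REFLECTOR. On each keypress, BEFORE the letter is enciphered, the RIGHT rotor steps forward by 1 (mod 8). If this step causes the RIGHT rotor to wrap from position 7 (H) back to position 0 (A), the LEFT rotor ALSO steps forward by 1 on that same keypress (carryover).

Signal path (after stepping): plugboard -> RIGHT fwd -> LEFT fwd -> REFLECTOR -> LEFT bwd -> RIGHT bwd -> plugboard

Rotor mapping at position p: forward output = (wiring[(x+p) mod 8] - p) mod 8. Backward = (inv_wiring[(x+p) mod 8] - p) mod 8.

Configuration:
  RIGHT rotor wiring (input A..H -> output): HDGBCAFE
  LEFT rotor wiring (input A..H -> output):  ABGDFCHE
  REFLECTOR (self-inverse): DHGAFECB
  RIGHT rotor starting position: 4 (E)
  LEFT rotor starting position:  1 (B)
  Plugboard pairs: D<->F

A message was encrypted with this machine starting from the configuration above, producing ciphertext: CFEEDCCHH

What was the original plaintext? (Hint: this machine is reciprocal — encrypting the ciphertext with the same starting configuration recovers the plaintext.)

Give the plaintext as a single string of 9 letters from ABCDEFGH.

Char 1 ('C'): step: R->5, L=1; C->plug->C->R->H->L->H->refl->B->L'->E->R'->G->plug->G
Char 2 ('F'): step: R->6, L=1; F->plug->D->R->F->L->G->refl->C->L'->C->R'->H->plug->H
Char 3 ('E'): step: R->7, L=1; E->plug->E->R->C->L->C->refl->G->L'->F->R'->A->plug->A
Char 4 ('E'): step: R->0, L->2 (L advanced); E->plug->E->R->C->L->D->refl->A->L'->D->R'->B->plug->B
Char 5 ('D'): step: R->1, L=2; D->plug->F->R->E->L->F->refl->E->L'->A->R'->C->plug->C
Char 6 ('C'): step: R->2, L=2; C->plug->C->R->A->L->E->refl->F->L'->E->R'->A->plug->A
Char 7 ('C'): step: R->3, L=2; C->plug->C->R->F->L->C->refl->G->L'->G->R'->A->plug->A
Char 8 ('H'): step: R->4, L=2; H->plug->H->R->F->L->C->refl->G->L'->G->R'->A->plug->A
Char 9 ('H'): step: R->5, L=2; H->plug->H->R->F->L->C->refl->G->L'->G->R'->E->plug->E

Answer: GHABCAAAE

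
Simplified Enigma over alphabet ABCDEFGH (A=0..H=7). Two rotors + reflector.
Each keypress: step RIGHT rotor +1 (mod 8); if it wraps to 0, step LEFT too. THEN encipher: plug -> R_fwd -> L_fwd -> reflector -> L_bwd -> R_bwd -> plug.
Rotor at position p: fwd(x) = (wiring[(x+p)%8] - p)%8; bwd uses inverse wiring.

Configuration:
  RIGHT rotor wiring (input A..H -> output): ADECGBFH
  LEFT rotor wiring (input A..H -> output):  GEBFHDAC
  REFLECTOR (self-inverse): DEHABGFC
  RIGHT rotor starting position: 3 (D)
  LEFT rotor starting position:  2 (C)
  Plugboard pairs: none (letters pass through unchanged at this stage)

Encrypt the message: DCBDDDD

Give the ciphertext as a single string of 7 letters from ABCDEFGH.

Answer: HADBGAE

Derivation:
Char 1 ('D'): step: R->4, L=2; D->plug->D->R->D->L->B->refl->E->L'->G->R'->H->plug->H
Char 2 ('C'): step: R->5, L=2; C->plug->C->R->C->L->F->refl->G->L'->E->R'->A->plug->A
Char 3 ('B'): step: R->6, L=2; B->plug->B->R->B->L->D->refl->A->L'->F->R'->D->plug->D
Char 4 ('D'): step: R->7, L=2; D->plug->D->R->F->L->A->refl->D->L'->B->R'->B->plug->B
Char 5 ('D'): step: R->0, L->3 (L advanced); D->plug->D->R->C->L->A->refl->D->L'->F->R'->G->plug->G
Char 6 ('D'): step: R->1, L=3; D->plug->D->R->F->L->D->refl->A->L'->C->R'->A->plug->A
Char 7 ('D'): step: R->2, L=3; D->plug->D->R->H->L->G->refl->F->L'->D->R'->E->plug->E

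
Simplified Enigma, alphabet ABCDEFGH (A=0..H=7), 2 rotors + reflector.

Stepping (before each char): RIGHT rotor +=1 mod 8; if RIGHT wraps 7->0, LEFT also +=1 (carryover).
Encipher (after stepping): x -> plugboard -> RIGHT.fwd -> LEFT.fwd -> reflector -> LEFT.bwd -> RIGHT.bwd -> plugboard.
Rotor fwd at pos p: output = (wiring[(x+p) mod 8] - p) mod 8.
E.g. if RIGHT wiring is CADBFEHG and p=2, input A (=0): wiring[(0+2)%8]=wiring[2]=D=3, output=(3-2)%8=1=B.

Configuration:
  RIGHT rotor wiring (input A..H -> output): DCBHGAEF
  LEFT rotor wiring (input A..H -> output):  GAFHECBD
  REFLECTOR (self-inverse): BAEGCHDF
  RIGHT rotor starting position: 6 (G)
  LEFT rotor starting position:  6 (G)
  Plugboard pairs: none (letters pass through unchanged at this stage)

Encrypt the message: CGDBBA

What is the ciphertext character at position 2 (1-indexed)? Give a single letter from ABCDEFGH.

Char 1 ('C'): step: R->7, L=6; C->plug->C->R->D->L->C->refl->E->L'->H->R'->F->plug->F
Char 2 ('G'): step: R->0, L->7 (L advanced); G->plug->G->R->E->L->A->refl->B->L'->C->R'->B->plug->B

B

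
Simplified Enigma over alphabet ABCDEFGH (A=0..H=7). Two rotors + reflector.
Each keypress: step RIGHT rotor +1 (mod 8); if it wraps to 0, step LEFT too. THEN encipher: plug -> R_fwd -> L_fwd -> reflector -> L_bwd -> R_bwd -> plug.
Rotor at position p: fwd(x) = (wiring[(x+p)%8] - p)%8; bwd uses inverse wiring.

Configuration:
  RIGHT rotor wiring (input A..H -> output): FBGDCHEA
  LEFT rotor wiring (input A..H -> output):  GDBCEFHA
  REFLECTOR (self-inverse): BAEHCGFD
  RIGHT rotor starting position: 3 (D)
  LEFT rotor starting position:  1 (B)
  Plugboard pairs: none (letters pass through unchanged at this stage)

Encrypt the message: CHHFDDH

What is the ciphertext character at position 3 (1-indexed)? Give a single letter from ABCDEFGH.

Char 1 ('C'): step: R->4, L=1; C->plug->C->R->A->L->C->refl->E->L'->E->R'->D->plug->D
Char 2 ('H'): step: R->5, L=1; H->plug->H->R->F->L->G->refl->F->L'->H->R'->B->plug->B
Char 3 ('H'): step: R->6, L=1; H->plug->H->R->B->L->A->refl->B->L'->C->R'->B->plug->B

B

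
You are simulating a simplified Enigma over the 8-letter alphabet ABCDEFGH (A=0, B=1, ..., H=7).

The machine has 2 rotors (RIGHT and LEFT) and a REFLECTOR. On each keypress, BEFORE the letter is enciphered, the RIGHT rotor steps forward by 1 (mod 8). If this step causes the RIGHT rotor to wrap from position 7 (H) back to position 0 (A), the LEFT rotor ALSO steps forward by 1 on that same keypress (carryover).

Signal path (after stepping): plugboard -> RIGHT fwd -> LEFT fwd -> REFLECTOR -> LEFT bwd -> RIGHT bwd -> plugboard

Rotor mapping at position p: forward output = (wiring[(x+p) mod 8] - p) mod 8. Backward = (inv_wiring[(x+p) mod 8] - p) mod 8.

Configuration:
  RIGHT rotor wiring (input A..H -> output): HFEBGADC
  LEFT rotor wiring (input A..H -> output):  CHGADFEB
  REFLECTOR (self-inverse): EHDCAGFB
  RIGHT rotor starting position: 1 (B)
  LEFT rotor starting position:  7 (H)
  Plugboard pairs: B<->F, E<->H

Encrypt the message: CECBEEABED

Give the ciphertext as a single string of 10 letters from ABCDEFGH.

Answer: EDDFAADDDB

Derivation:
Char 1 ('C'): step: R->2, L=7; C->plug->C->R->E->L->B->refl->H->L'->D->R'->H->plug->E
Char 2 ('E'): step: R->3, L=7; E->plug->H->R->B->L->D->refl->C->L'->A->R'->D->plug->D
Char 3 ('C'): step: R->4, L=7; C->plug->C->R->H->L->F->refl->G->L'->G->R'->D->plug->D
Char 4 ('B'): step: R->5, L=7; B->plug->F->R->H->L->F->refl->G->L'->G->R'->B->plug->F
Char 5 ('E'): step: R->6, L=7; E->plug->H->R->C->L->A->refl->E->L'->F->R'->A->plug->A
Char 6 ('E'): step: R->7, L=7; E->plug->H->R->E->L->B->refl->H->L'->D->R'->A->plug->A
Char 7 ('A'): step: R->0, L->0 (L advanced); A->plug->A->R->H->L->B->refl->H->L'->B->R'->D->plug->D
Char 8 ('B'): step: R->1, L=0; B->plug->F->R->C->L->G->refl->F->L'->F->R'->D->plug->D
Char 9 ('E'): step: R->2, L=0; E->plug->H->R->D->L->A->refl->E->L'->G->R'->D->plug->D
Char 10 ('D'): step: R->3, L=0; D->plug->D->R->A->L->C->refl->D->L'->E->R'->F->plug->B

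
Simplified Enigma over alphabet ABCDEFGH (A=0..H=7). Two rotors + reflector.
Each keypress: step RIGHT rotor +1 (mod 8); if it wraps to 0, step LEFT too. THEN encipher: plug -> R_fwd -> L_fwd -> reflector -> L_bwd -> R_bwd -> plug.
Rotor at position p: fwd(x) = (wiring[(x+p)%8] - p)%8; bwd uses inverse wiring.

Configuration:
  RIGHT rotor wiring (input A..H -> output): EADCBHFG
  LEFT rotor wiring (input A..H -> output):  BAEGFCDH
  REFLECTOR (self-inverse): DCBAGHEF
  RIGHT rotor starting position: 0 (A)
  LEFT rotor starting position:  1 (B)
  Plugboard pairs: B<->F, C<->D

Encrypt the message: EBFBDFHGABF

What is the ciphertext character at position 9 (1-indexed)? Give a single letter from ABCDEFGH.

Char 1 ('E'): step: R->1, L=1; E->plug->E->R->G->L->G->refl->E->L'->D->R'->H->plug->H
Char 2 ('B'): step: R->2, L=1; B->plug->F->R->E->L->B->refl->C->L'->F->R'->D->plug->C
Char 3 ('F'): step: R->3, L=1; F->plug->B->R->G->L->G->refl->E->L'->D->R'->E->plug->E
Char 4 ('B'): step: R->4, L=1; B->plug->F->R->E->L->B->refl->C->L'->F->R'->A->plug->A
Char 5 ('D'): step: R->5, L=1; D->plug->C->R->B->L->D->refl->A->L'->H->R'->D->plug->C
Char 6 ('F'): step: R->6, L=1; F->plug->B->R->A->L->H->refl->F->L'->C->R'->D->plug->C
Char 7 ('H'): step: R->7, L=1; H->plug->H->R->G->L->G->refl->E->L'->D->R'->E->plug->E
Char 8 ('G'): step: R->0, L->2 (L advanced); G->plug->G->R->F->L->F->refl->H->L'->G->R'->H->plug->H
Char 9 ('A'): step: R->1, L=2; A->plug->A->R->H->L->G->refl->E->L'->B->R'->C->plug->D

D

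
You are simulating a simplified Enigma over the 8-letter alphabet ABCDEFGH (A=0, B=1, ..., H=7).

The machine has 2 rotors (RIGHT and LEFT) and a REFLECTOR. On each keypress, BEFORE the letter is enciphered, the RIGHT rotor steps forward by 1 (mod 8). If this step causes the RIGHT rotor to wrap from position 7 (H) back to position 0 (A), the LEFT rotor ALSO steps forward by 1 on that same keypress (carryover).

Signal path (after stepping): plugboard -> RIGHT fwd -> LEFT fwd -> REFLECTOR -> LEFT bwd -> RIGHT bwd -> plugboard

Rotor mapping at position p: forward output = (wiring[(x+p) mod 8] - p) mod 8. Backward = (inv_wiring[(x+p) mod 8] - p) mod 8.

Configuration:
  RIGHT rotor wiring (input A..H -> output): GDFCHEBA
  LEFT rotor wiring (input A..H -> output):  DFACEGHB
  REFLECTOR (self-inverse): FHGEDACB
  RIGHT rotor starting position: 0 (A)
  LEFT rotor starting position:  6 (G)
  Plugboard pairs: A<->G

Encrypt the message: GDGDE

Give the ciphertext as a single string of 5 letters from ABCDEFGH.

Char 1 ('G'): step: R->1, L=6; G->plug->A->R->C->L->F->refl->A->L'->H->R'->G->plug->A
Char 2 ('D'): step: R->2, L=6; D->plug->D->R->C->L->F->refl->A->L'->H->R'->E->plug->E
Char 3 ('G'): step: R->3, L=6; G->plug->A->R->H->L->A->refl->F->L'->C->R'->H->plug->H
Char 4 ('D'): step: R->4, L=6; D->plug->D->R->E->L->C->refl->G->L'->G->R'->H->plug->H
Char 5 ('E'): step: R->5, L=6; E->plug->E->R->G->L->G->refl->C->L'->E->R'->B->plug->B

Answer: AEHHB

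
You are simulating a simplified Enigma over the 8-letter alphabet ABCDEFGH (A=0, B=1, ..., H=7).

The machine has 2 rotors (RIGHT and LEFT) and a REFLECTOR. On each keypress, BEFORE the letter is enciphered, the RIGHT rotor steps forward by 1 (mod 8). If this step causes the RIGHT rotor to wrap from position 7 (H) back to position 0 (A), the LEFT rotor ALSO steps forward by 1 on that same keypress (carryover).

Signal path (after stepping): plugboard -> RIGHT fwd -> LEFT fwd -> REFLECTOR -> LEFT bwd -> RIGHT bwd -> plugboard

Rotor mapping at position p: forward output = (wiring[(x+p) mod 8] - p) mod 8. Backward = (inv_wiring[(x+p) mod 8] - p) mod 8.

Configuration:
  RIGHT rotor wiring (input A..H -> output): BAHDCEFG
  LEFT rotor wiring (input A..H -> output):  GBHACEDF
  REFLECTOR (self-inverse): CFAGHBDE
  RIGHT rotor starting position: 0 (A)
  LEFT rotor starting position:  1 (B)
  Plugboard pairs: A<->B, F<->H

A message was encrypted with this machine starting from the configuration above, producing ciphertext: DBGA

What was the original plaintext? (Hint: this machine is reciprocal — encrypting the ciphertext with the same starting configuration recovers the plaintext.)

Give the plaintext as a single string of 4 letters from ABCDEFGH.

Answer: HCBE

Derivation:
Char 1 ('D'): step: R->1, L=1; D->plug->D->R->B->L->G->refl->D->L'->E->R'->F->plug->H
Char 2 ('B'): step: R->2, L=1; B->plug->A->R->F->L->C->refl->A->L'->A->R'->C->plug->C
Char 3 ('G'): step: R->3, L=1; G->plug->G->R->F->L->C->refl->A->L'->A->R'->A->plug->B
Char 4 ('A'): step: R->4, L=1; A->plug->B->R->A->L->A->refl->C->L'->F->R'->E->plug->E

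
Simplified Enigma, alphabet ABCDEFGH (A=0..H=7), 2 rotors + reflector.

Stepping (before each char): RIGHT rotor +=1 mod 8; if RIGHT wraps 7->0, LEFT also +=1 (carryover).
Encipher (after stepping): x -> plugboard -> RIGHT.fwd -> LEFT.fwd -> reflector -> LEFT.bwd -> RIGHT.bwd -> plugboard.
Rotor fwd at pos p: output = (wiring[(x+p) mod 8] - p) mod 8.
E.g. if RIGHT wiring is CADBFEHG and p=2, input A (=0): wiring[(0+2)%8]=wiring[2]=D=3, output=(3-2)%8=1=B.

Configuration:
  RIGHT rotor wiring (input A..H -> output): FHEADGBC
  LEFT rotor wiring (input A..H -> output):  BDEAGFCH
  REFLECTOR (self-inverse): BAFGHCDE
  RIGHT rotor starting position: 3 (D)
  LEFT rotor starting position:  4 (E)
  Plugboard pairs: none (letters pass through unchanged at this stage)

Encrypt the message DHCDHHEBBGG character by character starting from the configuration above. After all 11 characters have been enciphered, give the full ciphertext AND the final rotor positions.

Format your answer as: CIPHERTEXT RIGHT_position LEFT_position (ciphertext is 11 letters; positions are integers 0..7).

Char 1 ('D'): step: R->4, L=4; D->plug->D->R->G->L->A->refl->B->L'->B->R'->E->plug->E
Char 2 ('H'): step: R->5, L=4; H->plug->H->R->G->L->A->refl->B->L'->B->R'->A->plug->A
Char 3 ('C'): step: R->6, L=4; C->plug->C->R->H->L->E->refl->H->L'->F->R'->G->plug->G
Char 4 ('D'): step: R->7, L=4; D->plug->D->R->F->L->H->refl->E->L'->H->R'->G->plug->G
Char 5 ('H'): step: R->0, L->5 (L advanced); H->plug->H->R->C->L->C->refl->F->L'->B->R'->G->plug->G
Char 6 ('H'): step: R->1, L=5; H->plug->H->R->E->L->G->refl->D->L'->G->R'->A->plug->A
Char 7 ('E'): step: R->2, L=5; E->plug->E->R->H->L->B->refl->A->L'->A->R'->F->plug->F
Char 8 ('B'): step: R->3, L=5; B->plug->B->R->A->L->A->refl->B->L'->H->R'->E->plug->E
Char 9 ('B'): step: R->4, L=5; B->plug->B->R->C->L->C->refl->F->L'->B->R'->E->plug->E
Char 10 ('G'): step: R->5, L=5; G->plug->G->R->D->L->E->refl->H->L'->F->R'->C->plug->C
Char 11 ('G'): step: R->6, L=5; G->plug->G->R->F->L->H->refl->E->L'->D->R'->A->plug->A
Final: ciphertext=EAGGGAFEECA, RIGHT=6, LEFT=5

Answer: EAGGGAFEECA 6 5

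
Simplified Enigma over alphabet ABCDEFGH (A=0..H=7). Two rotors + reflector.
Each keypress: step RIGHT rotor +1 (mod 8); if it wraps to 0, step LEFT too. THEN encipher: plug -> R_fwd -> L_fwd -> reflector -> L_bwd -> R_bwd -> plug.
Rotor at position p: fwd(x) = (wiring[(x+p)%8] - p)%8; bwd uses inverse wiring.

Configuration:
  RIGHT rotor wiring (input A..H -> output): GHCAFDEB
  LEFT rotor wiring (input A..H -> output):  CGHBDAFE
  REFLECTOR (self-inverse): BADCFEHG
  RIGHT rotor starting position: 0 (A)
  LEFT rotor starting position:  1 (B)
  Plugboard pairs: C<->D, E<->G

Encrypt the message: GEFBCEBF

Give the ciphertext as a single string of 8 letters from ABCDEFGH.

Char 1 ('G'): step: R->1, L=1; G->plug->E->R->C->L->A->refl->B->L'->H->R'->C->plug->D
Char 2 ('E'): step: R->2, L=1; E->plug->G->R->E->L->H->refl->G->L'->B->R'->D->plug->C
Char 3 ('F'): step: R->3, L=1; F->plug->F->R->D->L->C->refl->D->L'->G->R'->E->plug->G
Char 4 ('B'): step: R->4, L=1; B->plug->B->R->H->L->B->refl->A->L'->C->R'->E->plug->G
Char 5 ('C'): step: R->5, L=1; C->plug->D->R->B->L->G->refl->H->L'->E->R'->C->plug->D
Char 6 ('E'): step: R->6, L=1; E->plug->G->R->H->L->B->refl->A->L'->C->R'->F->plug->F
Char 7 ('B'): step: R->7, L=1; B->plug->B->R->H->L->B->refl->A->L'->C->R'->A->plug->A
Char 8 ('F'): step: R->0, L->2 (L advanced); F->plug->F->R->D->L->G->refl->H->L'->B->R'->H->plug->H

Answer: DCGGDFAH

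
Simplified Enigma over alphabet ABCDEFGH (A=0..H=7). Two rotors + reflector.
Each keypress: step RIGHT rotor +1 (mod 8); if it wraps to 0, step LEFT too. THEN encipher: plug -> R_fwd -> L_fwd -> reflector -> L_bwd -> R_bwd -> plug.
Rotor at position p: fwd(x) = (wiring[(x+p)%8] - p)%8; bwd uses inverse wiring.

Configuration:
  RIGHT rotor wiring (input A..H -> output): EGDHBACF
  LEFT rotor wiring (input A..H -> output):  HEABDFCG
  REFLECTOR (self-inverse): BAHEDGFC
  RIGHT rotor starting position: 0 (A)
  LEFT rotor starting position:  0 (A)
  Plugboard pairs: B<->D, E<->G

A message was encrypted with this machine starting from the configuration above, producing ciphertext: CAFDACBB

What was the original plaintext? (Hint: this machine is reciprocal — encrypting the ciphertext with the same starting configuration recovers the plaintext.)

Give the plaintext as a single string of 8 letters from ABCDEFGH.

Answer: BHABEBED

Derivation:
Char 1 ('C'): step: R->1, L=0; C->plug->C->R->G->L->C->refl->H->L'->A->R'->D->plug->B
Char 2 ('A'): step: R->2, L=0; A->plug->A->R->B->L->E->refl->D->L'->E->R'->H->plug->H
Char 3 ('F'): step: R->3, L=0; F->plug->F->R->B->L->E->refl->D->L'->E->R'->A->plug->A
Char 4 ('D'): step: R->4, L=0; D->plug->B->R->E->L->D->refl->E->L'->B->R'->D->plug->B
Char 5 ('A'): step: R->5, L=0; A->plug->A->R->D->L->B->refl->A->L'->C->R'->G->plug->E
Char 6 ('C'): step: R->6, L=0; C->plug->C->R->G->L->C->refl->H->L'->A->R'->D->plug->B
Char 7 ('B'): step: R->7, L=0; B->plug->D->R->E->L->D->refl->E->L'->B->R'->G->plug->E
Char 8 ('B'): step: R->0, L->1 (L advanced); B->plug->D->R->H->L->G->refl->F->L'->G->R'->B->plug->D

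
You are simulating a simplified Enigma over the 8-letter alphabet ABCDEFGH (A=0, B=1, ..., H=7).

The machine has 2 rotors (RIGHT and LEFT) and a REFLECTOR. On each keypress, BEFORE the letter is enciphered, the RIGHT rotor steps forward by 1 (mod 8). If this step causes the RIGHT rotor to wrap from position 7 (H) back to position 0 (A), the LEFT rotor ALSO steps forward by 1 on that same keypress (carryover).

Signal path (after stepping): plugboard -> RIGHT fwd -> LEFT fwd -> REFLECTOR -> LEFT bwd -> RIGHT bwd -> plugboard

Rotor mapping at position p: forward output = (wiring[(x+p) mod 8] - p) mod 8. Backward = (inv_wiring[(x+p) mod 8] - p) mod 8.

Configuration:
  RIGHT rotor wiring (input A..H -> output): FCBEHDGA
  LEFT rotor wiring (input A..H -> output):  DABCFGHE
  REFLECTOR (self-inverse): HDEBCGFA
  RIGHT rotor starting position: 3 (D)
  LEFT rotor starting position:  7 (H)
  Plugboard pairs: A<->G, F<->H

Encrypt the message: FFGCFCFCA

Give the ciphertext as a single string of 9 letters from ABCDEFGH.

Answer: AHFGBABHD

Derivation:
Char 1 ('F'): step: R->4, L=7; F->plug->H->R->A->L->F->refl->G->L'->F->R'->G->plug->A
Char 2 ('F'): step: R->5, L=7; F->plug->H->R->C->L->B->refl->D->L'->E->R'->F->plug->H
Char 3 ('G'): step: R->6, L=7; G->plug->A->R->A->L->F->refl->G->L'->F->R'->H->plug->F
Char 4 ('C'): step: R->7, L=7; C->plug->C->R->D->L->C->refl->E->L'->B->R'->A->plug->G
Char 5 ('F'): step: R->0, L->0 (L advanced); F->plug->H->R->A->L->D->refl->B->L'->C->R'->B->plug->B
Char 6 ('C'): step: R->1, L=0; C->plug->C->R->D->L->C->refl->E->L'->H->R'->G->plug->A
Char 7 ('F'): step: R->2, L=0; F->plug->H->R->A->L->D->refl->B->L'->C->R'->B->plug->B
Char 8 ('C'): step: R->3, L=0; C->plug->C->R->A->L->D->refl->B->L'->C->R'->F->plug->H
Char 9 ('A'): step: R->4, L=0; A->plug->G->R->F->L->G->refl->F->L'->E->R'->D->plug->D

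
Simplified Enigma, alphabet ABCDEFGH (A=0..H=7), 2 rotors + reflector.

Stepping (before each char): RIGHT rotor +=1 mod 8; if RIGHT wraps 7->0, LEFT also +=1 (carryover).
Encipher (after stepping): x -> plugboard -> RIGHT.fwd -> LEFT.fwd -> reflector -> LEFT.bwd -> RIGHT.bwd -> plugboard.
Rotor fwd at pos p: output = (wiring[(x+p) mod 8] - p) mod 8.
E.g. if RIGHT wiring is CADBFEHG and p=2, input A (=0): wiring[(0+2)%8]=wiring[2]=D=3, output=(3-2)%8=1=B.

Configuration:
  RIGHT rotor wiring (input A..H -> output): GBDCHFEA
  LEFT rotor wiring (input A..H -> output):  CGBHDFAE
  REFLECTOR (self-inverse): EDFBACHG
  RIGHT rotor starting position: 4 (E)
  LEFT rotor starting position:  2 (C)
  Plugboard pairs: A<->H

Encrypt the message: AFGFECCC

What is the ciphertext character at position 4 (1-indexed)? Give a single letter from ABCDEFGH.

Char 1 ('A'): step: R->5, L=2; A->plug->H->R->C->L->B->refl->D->L'->D->R'->C->plug->C
Char 2 ('F'): step: R->6, L=2; F->plug->F->R->E->L->G->refl->H->L'->A->R'->C->plug->C
Char 3 ('G'): step: R->7, L=2; G->plug->G->R->G->L->A->refl->E->L'->H->R'->B->plug->B
Char 4 ('F'): step: R->0, L->3 (L advanced); F->plug->F->R->F->L->H->refl->G->L'->H->R'->E->plug->E

E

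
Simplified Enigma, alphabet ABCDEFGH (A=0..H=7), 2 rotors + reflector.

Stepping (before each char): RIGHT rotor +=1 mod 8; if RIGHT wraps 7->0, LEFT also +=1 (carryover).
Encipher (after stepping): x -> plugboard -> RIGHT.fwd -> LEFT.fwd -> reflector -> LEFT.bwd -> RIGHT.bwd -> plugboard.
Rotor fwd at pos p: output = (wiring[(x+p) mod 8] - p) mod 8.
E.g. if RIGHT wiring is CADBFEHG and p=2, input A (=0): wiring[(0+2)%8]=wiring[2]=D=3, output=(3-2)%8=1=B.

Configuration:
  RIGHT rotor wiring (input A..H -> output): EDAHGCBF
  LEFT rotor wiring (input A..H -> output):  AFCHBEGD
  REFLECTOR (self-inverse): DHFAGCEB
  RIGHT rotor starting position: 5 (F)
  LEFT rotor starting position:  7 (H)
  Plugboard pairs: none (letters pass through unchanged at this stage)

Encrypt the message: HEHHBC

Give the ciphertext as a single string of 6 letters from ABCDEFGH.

Answer: AHEGAG

Derivation:
Char 1 ('H'): step: R->6, L=7; H->plug->H->R->E->L->A->refl->D->L'->D->R'->A->plug->A
Char 2 ('E'): step: R->7, L=7; E->plug->E->R->A->L->E->refl->G->L'->C->R'->H->plug->H
Char 3 ('H'): step: R->0, L->0 (L advanced); H->plug->H->R->F->L->E->refl->G->L'->G->R'->E->plug->E
Char 4 ('H'): step: R->1, L=0; H->plug->H->R->D->L->H->refl->B->L'->E->R'->G->plug->G
Char 5 ('B'): step: R->2, L=0; B->plug->B->R->F->L->E->refl->G->L'->G->R'->A->plug->A
Char 6 ('C'): step: R->3, L=0; C->plug->C->R->H->L->D->refl->A->L'->A->R'->G->plug->G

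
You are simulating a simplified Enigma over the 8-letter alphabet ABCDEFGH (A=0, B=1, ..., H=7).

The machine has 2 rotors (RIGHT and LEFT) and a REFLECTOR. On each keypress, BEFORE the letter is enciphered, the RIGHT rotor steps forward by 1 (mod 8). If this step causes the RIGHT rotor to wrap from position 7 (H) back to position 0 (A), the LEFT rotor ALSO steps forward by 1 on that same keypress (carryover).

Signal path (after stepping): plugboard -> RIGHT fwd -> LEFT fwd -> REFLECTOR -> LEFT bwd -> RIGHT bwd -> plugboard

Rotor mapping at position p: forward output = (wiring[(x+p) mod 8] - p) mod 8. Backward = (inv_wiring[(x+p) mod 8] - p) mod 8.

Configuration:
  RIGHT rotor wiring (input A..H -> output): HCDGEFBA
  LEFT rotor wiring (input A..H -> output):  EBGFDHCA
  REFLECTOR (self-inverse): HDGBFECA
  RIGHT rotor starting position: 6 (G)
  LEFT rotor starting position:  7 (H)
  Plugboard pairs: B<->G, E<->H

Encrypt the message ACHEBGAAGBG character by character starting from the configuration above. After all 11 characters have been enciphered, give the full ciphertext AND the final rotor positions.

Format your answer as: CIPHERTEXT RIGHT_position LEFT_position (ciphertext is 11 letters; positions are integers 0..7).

Answer: FEADHDCFCGA 1 1

Derivation:
Char 1 ('A'): step: R->7, L=7; A->plug->A->R->B->L->F->refl->E->L'->F->R'->F->plug->F
Char 2 ('C'): step: R->0, L->0 (L advanced); C->plug->C->R->D->L->F->refl->E->L'->A->R'->H->plug->E
Char 3 ('H'): step: R->1, L=0; H->plug->E->R->E->L->D->refl->B->L'->B->R'->A->plug->A
Char 4 ('E'): step: R->2, L=0; E->plug->H->R->A->L->E->refl->F->L'->D->R'->D->plug->D
Char 5 ('B'): step: R->3, L=0; B->plug->G->R->H->L->A->refl->H->L'->F->R'->E->plug->H
Char 6 ('G'): step: R->4, L=0; G->plug->B->R->B->L->B->refl->D->L'->E->R'->D->plug->D
Char 7 ('A'): step: R->5, L=0; A->plug->A->R->A->L->E->refl->F->L'->D->R'->C->plug->C
Char 8 ('A'): step: R->6, L=0; A->plug->A->R->D->L->F->refl->E->L'->A->R'->F->plug->F
Char 9 ('G'): step: R->7, L=0; G->plug->B->R->A->L->E->refl->F->L'->D->R'->C->plug->C
Char 10 ('B'): step: R->0, L->1 (L advanced); B->plug->G->R->B->L->F->refl->E->L'->C->R'->B->plug->G
Char 11 ('G'): step: R->1, L=1; G->plug->B->R->C->L->E->refl->F->L'->B->R'->A->plug->A
Final: ciphertext=FEADHDCFCGA, RIGHT=1, LEFT=1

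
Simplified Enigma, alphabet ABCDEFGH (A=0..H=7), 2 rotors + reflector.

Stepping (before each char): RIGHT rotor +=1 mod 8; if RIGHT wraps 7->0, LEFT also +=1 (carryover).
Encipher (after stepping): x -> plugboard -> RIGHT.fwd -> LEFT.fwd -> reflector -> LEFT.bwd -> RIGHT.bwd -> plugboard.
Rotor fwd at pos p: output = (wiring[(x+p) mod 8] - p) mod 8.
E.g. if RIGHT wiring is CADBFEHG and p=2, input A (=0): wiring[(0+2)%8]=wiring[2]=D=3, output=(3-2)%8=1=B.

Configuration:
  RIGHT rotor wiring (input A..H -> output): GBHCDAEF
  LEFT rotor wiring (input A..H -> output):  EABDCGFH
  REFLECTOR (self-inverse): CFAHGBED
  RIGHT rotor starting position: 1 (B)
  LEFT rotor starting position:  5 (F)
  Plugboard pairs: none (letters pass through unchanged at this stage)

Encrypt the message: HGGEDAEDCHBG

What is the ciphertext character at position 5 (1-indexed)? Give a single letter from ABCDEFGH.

Char 1 ('H'): step: R->2, L=5; H->plug->H->R->H->L->F->refl->B->L'->A->R'->B->plug->B
Char 2 ('G'): step: R->3, L=5; G->plug->G->R->G->L->G->refl->E->L'->F->R'->C->plug->C
Char 3 ('G'): step: R->4, L=5; G->plug->G->R->D->L->H->refl->D->L'->E->R'->B->plug->B
Char 4 ('E'): step: R->5, L=5; E->plug->E->R->E->L->D->refl->H->L'->D->R'->A->plug->A
Char 5 ('D'): step: R->6, L=5; D->plug->D->R->D->L->H->refl->D->L'->E->R'->F->plug->F

F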